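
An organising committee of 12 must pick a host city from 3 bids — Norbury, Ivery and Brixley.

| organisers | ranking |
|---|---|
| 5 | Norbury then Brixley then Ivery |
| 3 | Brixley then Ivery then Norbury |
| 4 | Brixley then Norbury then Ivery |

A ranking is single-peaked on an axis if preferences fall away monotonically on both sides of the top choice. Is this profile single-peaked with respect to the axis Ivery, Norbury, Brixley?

Axis positions: Ivery=1, Norbury=2, Brixley=3.
Type 1 (peak Norbury at position 2): ranking walks positions 2-3-1, expanding outward from the peak — single-peaked.
Type 2: ranking walks positions 3-1-2; Ivery is ranked above Norbury even though Norbury lies between Ivery and the peak Brixley on the axis — preferences dip and rise again. Not single-peaked.
Type 3 (peak Brixley at position 3): ranking walks positions 3-2-1, expanding outward from the peak — single-peaked.
Type 2 violates single-peakedness, so the profile is not single-peaked on this axis.

no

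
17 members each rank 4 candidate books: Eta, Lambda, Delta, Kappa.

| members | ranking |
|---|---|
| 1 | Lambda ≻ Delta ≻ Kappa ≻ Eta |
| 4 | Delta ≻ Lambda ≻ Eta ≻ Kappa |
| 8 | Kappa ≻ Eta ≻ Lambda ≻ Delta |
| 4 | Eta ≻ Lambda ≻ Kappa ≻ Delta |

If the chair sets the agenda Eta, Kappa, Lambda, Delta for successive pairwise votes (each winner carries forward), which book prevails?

Round 1: Eta vs Kappa — 8–9, Kappa advances.
Round 2: Kappa vs Lambda — 8–9, Lambda advances.
Round 3: Lambda vs Delta — 13–4, Lambda advances.
Lambda survives the agenda.

Lambda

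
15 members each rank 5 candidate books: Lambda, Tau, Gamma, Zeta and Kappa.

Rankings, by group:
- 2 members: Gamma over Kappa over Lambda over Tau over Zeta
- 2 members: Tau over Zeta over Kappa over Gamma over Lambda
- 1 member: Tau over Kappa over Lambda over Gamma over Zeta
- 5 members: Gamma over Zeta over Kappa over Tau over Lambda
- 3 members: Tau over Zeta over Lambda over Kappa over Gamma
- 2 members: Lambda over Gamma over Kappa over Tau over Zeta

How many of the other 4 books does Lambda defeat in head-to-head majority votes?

Lambda against each rival (15 members):
Lambda vs Tau: Lambda preferred on 2+2 = 4 ballots; Tau wins 11–4.
Lambda vs Gamma: Gamma, 9–6.
Lambda vs Zeta: 2+1+2 = 5 for Lambda, 10 for Zeta — Zeta by 10–5.
Lambda vs Kappa: Kappa wins 10–5.
Lambda beats no one; loses to Tau, Gamma, Zeta, Kappa — 0 pairwise wins.

0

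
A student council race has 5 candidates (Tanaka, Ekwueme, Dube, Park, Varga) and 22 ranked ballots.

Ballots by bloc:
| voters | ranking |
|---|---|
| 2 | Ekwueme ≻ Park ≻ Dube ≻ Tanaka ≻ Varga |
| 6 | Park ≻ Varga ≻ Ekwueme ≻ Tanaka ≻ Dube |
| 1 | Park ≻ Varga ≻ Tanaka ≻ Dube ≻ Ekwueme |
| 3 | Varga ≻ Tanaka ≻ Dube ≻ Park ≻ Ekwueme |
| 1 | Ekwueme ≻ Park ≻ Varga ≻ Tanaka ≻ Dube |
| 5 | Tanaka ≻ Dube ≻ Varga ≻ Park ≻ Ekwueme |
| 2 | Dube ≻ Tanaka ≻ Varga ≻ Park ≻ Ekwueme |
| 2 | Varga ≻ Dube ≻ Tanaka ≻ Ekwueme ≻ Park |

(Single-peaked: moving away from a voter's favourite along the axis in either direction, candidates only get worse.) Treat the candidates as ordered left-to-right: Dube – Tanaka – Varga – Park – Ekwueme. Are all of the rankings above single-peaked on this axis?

no

Axis positions: Dube=1, Tanaka=2, Varga=3, Park=4, Ekwueme=5.
Bloc 1: ranking walks positions 5-4-1-2-3; Dube is ranked above Varga even though Varga lies between Dube and the peak Ekwueme on the axis — preferences dip and rise again. Not single-peaked.
Bloc 2 (peak Park at position 4): ranking walks positions 4-3-5-2-1, expanding outward from the peak — single-peaked.
Bloc 3 (peak Park at position 4): ranking walks positions 4-3-2-1-5, expanding outward from the peak — single-peaked.
Bloc 4 (peak Varga at position 3): ranking walks positions 3-2-1-4-5, expanding outward from the peak — single-peaked.
Bloc 5 (peak Ekwueme at position 5): ranking walks positions 5-4-3-2-1, expanding outward from the peak — single-peaked.
Bloc 6 (peak Tanaka at position 2): ranking walks positions 2-1-3-4-5, expanding outward from the peak — single-peaked.
Bloc 7 (peak Dube at position 1): ranking walks positions 1-2-3-4-5, expanding outward from the peak — single-peaked.
Bloc 8: ranking walks positions 3-1-2-5-4; Dube is ranked above Tanaka even though Tanaka lies between Dube and the peak Varga on the axis — preferences dip and rise again. Not single-peaked.
Bloc 1 violates single-peakedness, so the profile is not single-peaked on this axis.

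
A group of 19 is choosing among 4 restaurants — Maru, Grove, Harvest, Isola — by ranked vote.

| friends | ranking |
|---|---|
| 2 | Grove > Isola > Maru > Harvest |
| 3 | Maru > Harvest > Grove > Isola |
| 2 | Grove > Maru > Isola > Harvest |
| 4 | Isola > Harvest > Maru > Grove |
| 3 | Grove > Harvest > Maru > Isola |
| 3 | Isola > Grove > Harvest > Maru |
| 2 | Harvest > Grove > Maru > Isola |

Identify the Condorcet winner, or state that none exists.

Pairwise majorities:
Maru–Grove: Grove 12–7.
Maru–Harvest: Harvest 12–7.
Maru–Isola: Maru 10–9.
Grove vs Harvest: Grove, 10–9.
Grove–Isola: Grove 12–7.
Harvest vs Isola: Isola wins 11–8.
Grove beats each of Maru, Harvest, Isola — Grove is the Condorcet winner.

Grove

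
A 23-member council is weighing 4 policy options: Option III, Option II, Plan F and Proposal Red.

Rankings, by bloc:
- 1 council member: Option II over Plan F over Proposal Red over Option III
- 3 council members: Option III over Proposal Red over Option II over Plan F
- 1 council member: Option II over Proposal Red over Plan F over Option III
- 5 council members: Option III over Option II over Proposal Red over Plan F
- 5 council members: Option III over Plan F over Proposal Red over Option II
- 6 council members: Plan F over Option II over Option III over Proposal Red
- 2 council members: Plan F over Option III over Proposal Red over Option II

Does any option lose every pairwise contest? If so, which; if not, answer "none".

Head-to-head results (23 council members):
Option III–Option II: Option III 15–8.
Option III–Plan F: Option III 13–10.
Option III vs Proposal Red: 21 to 2, Option III.
Option II vs Plan F: Plan F wins 13–10.
Option II vs Proposal Red: Option II, 13–10.
Plan F vs Proposal Red: 14 to 9, Plan F.
Only Proposal Red has no wins; Proposal Red is the Condorcet loser.

Proposal Red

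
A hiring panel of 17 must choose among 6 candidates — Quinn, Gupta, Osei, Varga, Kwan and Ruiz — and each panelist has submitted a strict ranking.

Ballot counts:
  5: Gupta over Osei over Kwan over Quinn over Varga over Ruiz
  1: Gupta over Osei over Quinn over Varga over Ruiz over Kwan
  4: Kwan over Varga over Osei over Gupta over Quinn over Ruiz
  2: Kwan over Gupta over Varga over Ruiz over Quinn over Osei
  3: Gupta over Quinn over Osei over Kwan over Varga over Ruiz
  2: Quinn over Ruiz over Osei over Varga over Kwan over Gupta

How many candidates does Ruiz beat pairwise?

Ruiz against each rival (17 committee members):
Ruiz–Quinn: Quinn 15–2.
Ruiz vs Gupta: Gupta, 15–2.
Ruiz vs Osei: 4 to 13, Osei.
Ruiz vs Varga: 2 to 15, Varga.
Ruiz vs Kwan: Kwan wins 14–3.
Ruiz beats no one; loses to Quinn, Gupta, Osei, Varga, Kwan — 0 pairwise wins.

0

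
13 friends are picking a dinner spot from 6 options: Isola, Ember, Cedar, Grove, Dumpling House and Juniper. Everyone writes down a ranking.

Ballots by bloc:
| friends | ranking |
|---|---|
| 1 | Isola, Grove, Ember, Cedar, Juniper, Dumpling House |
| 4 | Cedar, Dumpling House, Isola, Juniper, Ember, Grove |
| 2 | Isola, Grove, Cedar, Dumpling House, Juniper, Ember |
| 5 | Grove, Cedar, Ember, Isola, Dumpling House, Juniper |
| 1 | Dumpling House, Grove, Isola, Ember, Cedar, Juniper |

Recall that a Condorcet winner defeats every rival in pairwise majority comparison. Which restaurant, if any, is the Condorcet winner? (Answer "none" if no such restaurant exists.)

none

Head-to-head results (13 friends):
Isola vs Ember: Isola is ranked higher on 1+4+2+1 = 8 ballots, Ember on 5. Isola wins 8–5.
Isola vs Cedar: 1+2+1 = 4 for Isola, 9 for Cedar — Cedar by 9–4.
Isola vs Grove: Isola preferred on 1+4+2 = 7 ballots; Isola wins 7–6.
Isola vs Dumpling House: 1+2+5 = 8 for Isola, 5 for Dumpling House — Isola by 8–5.
Isola vs Juniper: 1+4+2+5+1 = 13 for Isola, 0 for Juniper — Isola by 13–0.
Ember vs Cedar: Ember is ranked higher on 1+1 = 2 ballots, Cedar on 11. Cedar wins 11–2.
Ember vs Grove: 4 for Ember, 9 for Grove — Grove by 9–4.
Ember vs Dumpling House: Ember preferred on 1+5 = 6 ballots; Dumpling House wins 7–6.
Ember vs Juniper: 1+5+1 = 7 for Ember, 6 for Juniper — Ember by 7–6.
Cedar vs Grove: Cedar is ranked higher on 4 ballots, Grove on 9. Grove wins 9–4.
Cedar vs Dumpling House: 1+4+2+5 = 12 for Cedar, 1 for Dumpling House — Cedar by 12–1.
Cedar vs Juniper: 1+4+2+5+1 = 13 for Cedar, 0 for Juniper — Cedar by 13–0.
Grove vs Dumpling House: 8 to 5, Grove.
Grove vs Juniper: 9 to 4, Grove.
Dumpling House vs Juniper: Dumpling House preferred on 4+2+5+1 = 12 ballots; Dumpling House wins 12–1.
Each restaurant drops at least one matchup (Isola loses to Cedar; Ember loses to Isola; Cedar loses to Grove; Grove loses to Isola; Dumpling House loses to Isola; Juniper loses to Isola); the cycle Isola → Grove → Cedar → Isola rules out a Condorcet winner.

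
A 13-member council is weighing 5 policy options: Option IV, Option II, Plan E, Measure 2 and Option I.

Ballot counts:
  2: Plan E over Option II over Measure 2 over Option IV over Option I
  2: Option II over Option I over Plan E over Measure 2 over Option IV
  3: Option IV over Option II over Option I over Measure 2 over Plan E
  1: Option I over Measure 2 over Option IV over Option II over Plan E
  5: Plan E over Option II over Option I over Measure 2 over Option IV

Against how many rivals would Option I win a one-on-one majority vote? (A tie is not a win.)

2

Option I against each rival (13 council members):
Option I vs Option IV: Option I preferred on 2+1+5 = 8 ballots; Option I wins 8–5.
Option I–Option II: Option II 12–1.
Option I vs Plan E: 6 to 7, Plan E.
Option I vs Measure 2: Option I preferred on 2+3+1+5 = 11 ballots; Option I wins 11–2.
Option I beats Option IV, Measure 2; loses to Option II, Plan E — 2 pairwise wins.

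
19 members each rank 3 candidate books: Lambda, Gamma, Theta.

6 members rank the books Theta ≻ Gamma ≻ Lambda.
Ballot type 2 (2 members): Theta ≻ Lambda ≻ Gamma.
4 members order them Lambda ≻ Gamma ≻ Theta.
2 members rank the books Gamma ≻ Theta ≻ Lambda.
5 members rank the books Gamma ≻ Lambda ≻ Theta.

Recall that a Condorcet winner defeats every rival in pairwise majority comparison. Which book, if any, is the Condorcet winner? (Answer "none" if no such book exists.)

Pairwise majorities:
Lambda–Gamma: Gamma 13–6.
Lambda–Theta: Theta 10–9.
Gamma vs Theta: Gamma wins 11–8.
Only Gamma has no losses; Gamma is the Condorcet winner.

Gamma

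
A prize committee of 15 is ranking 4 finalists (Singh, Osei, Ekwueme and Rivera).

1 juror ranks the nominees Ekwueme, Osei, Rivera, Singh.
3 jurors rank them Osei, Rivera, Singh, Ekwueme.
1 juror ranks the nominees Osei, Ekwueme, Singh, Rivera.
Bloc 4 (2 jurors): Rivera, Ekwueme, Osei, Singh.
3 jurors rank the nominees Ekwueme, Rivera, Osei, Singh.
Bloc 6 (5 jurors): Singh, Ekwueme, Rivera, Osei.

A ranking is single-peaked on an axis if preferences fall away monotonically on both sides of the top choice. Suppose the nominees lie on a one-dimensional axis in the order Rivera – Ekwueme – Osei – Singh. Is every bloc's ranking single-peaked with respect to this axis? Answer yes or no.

Axis positions: Rivera=1, Ekwueme=2, Osei=3, Singh=4.
Bloc 1 (peak Ekwueme at position 2): ranking walks positions 2-3-1-4, expanding outward from the peak — single-peaked.
Bloc 2: ranking walks positions 3-1-4-2; Rivera is ranked above Ekwueme even though Ekwueme lies between Rivera and the peak Osei on the axis — preferences dip and rise again. Not single-peaked.
Bloc 3 (peak Osei at position 3): ranking walks positions 3-2-4-1, expanding outward from the peak — single-peaked.
Bloc 4 (peak Rivera at position 1): ranking walks positions 1-2-3-4, expanding outward from the peak — single-peaked.
Bloc 5 (peak Ekwueme at position 2): ranking walks positions 2-1-3-4, expanding outward from the peak — single-peaked.
Bloc 6: ranking walks positions 4-2-1-3; Ekwueme is ranked above Osei even though Osei lies between Ekwueme and the peak Singh on the axis — preferences dip and rise again. Not single-peaked.
Bloc 2 violates single-peakedness, so the profile is not single-peaked on this axis.

no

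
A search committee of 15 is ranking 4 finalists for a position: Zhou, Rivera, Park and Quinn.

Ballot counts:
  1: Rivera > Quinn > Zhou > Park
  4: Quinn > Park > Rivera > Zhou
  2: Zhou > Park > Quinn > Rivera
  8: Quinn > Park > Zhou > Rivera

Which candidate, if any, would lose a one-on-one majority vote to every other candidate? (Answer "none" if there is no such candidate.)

Pairwise majorities:
Zhou vs Rivera: Zhou wins 10–5.
Zhou vs Park: Park wins 12–3.
Zhou vs Quinn: Zhou is ranked higher on 2 ballots, Quinn on 13. Quinn wins 13–2.
Rivera vs Park: Rivera is ranked higher on 1 ballot, Park on 14. Park wins 14–1.
Rivera vs Quinn: 1 for Rivera, 14 for Quinn — Quinn by 14–1.
Park vs Quinn: 2 to 13, Quinn.
Only Rivera has no wins; Rivera is the Condorcet loser.

Rivera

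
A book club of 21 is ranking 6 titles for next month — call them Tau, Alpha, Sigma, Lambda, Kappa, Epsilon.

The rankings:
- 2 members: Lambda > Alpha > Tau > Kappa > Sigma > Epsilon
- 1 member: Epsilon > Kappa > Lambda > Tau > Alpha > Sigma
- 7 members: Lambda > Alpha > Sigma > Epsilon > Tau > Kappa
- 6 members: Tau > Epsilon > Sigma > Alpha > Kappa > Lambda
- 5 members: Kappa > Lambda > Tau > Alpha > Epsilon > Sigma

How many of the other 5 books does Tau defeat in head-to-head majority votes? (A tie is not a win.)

4

Tau against each rival (21 members):
Tau vs Alpha: 12 to 9, Tau.
Tau vs Sigma: Tau, 14–7.
Tau vs Lambda: Lambda, 15–6.
Tau–Kappa: Tau 15–6.
Tau vs Epsilon: 13 to 8, Tau.
Tau beats Alpha, Sigma, Kappa, Epsilon; loses to Lambda — 4 pairwise wins.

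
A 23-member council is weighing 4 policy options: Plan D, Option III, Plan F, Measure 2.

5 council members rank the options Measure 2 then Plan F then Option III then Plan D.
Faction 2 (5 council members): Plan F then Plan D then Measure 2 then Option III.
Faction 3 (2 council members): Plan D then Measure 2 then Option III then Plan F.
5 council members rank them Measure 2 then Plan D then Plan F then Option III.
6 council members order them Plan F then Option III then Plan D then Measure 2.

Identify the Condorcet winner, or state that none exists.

Pairwise majorities:
Plan D vs Option III: Plan D, 12–11.
Plan D–Plan F: Plan F 16–7.
Plan D–Measure 2: Plan D 13–10.
Option III–Plan F: Plan F 21–2.
Option III vs Measure 2: Measure 2 wins 17–6.
Plan F vs Measure 2: Measure 2 wins 12–11.
Every option loses at least once (Plan D loses to Plan F; Option III loses to Plan D; Plan F loses to Measure 2; Measure 2 loses to Plan D). The majority relation contains the cycle Plan D → Measure 2 → Plan F → Plan D, so there is no Condorcet winner.

none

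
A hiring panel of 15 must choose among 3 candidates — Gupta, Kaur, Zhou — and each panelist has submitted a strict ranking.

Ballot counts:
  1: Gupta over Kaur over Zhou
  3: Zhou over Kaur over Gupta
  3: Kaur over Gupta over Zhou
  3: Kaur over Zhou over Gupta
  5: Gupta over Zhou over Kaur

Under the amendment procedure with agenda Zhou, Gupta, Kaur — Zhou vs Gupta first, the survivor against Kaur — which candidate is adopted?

Round 1: Zhou vs Gupta — 6–9, Gupta advances.
Round 2: Gupta vs Kaur — 6–9, Kaur advances.
Kaur survives the agenda.

Kaur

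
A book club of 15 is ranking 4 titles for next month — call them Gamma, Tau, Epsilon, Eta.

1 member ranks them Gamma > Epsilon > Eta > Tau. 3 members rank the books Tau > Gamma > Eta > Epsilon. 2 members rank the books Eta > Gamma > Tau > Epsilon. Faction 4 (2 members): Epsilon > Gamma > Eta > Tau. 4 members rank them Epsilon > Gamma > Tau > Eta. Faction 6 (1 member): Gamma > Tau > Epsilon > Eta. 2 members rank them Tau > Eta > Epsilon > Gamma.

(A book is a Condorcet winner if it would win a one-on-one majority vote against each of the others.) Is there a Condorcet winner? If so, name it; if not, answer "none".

none

Check each pair by majority over 15 ballots:
Gamma vs Tau: Gamma, 10–5.
Gamma vs Epsilon: Epsilon wins 8–7.
Gamma vs Eta: Gamma, 11–4.
Tau vs Epsilon: Tau, 8–7.
Tau–Eta: Tau 10–5.
Epsilon vs Eta: Epsilon, 8–7.
Every book loses at least once (Gamma loses to Epsilon; Tau loses to Gamma; Epsilon loses to Tau; Eta loses to Gamma). The majority relation contains the cycle Gamma > Tau > Epsilon > Gamma, so there is no Condorcet winner.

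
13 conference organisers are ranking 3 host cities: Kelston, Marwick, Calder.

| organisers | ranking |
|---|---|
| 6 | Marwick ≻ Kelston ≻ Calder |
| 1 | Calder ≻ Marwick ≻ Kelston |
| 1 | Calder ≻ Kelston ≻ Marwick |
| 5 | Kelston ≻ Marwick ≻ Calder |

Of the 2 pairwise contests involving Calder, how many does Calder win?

Calder against each rival (13 organisers):
Calder vs Kelston: 2 to 11, Kelston.
Calder–Marwick: Marwick 11–2.
Calder beats no one; loses to Kelston, Marwick — 0 pairwise wins.

0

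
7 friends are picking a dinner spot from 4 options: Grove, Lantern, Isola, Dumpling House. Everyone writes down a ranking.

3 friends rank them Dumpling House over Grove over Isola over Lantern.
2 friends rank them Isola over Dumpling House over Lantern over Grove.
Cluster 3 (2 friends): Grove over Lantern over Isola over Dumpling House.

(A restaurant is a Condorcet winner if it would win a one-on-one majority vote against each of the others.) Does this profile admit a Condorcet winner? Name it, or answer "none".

none

Pairwise majorities:
Grove vs Lantern: Grove preferred on 3+2 = 5 ballots; Grove wins 5–2.
Grove vs Isola: 5 to 2, Grove.
Grove vs Dumpling House: Grove is ranked higher on 2 ballots, Dumpling House on 5. Dumpling House wins 5–2.
Lantern vs Isola: 2 for Lantern, 5 for Isola — Isola by 5–2.
Lantern vs Dumpling House: 2 to 5, Dumpling House.
Isola vs Dumpling House: 4 to 3, Isola.
Each restaurant drops at least one matchup (Grove loses to Dumpling House; Lantern loses to Grove; Isola loses to Grove; Dumpling House loses to Isola); the cycle Grove beats Isola beats Dumpling House beats Grove rules out a Condorcet winner.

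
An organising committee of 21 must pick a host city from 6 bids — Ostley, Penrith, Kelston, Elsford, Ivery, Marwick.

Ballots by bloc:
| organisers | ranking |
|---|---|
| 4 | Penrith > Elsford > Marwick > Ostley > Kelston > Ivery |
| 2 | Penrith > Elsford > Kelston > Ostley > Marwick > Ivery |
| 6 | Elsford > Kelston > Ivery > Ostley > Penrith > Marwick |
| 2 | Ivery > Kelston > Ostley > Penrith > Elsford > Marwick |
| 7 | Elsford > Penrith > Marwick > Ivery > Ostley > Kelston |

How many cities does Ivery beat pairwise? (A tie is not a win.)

Ivery against each rival (21 organisers):
Ivery vs Ostley: Ivery preferred on 6+2+7 = 15 ballots; Ivery wins 15–6.
Ivery vs Penrith: Penrith wins 13–8.
Ivery vs Kelston: Kelston wins 12–9.
Ivery–Elsford: Elsford 19–2.
Ivery–Marwick: Marwick 13–8.
Ivery beats Ostley; loses to Penrith, Kelston, Elsford, Marwick — 1 pairwise win.

1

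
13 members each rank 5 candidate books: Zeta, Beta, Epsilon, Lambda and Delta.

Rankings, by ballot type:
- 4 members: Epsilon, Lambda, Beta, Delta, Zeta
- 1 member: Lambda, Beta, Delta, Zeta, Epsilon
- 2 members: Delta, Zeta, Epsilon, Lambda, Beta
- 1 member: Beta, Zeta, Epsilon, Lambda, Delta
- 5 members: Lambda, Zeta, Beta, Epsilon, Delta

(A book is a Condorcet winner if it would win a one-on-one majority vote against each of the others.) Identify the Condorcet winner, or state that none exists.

Head-to-head results (13 members):
Zeta–Beta: Zeta 7–6.
Zeta vs Epsilon: Zeta wins 9–4.
Zeta vs Lambda: Lambda wins 10–3.
Zeta–Delta: Delta 7–6.
Beta vs Epsilon: Beta, 7–6.
Beta vs Lambda: Lambda wins 12–1.
Beta–Delta: Beta 11–2.
Epsilon vs Lambda: Epsilon, 7–6.
Epsilon vs Delta: Epsilon, 10–3.
Lambda vs Delta: Lambda, 11–2.
Every book loses at least once (Zeta loses to Lambda; Beta loses to Zeta; Epsilon loses to Zeta; Lambda loses to Epsilon; Delta loses to Beta). The majority relation contains the cycle Zeta → Beta → Delta → Zeta, so there is no Condorcet winner.

none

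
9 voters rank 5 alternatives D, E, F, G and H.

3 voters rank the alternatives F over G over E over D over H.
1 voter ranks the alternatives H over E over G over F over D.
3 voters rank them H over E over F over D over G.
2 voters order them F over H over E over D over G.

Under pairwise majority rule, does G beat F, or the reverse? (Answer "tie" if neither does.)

Ballots ranking G above F: 1.
Ballots ranking F above G: 9 − 1 = 8.
F wins the head-to-head 8–1.

F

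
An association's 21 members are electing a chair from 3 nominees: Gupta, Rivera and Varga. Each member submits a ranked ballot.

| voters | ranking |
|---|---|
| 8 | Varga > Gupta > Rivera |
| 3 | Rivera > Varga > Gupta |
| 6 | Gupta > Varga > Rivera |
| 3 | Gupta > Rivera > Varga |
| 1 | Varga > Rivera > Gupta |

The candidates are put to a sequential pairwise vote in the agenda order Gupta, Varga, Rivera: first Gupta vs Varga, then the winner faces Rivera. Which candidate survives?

Varga

Round 1: Gupta vs Varga — 9–12, Varga advances.
Round 2: Varga vs Rivera — 15–6, Varga advances.
The agenda winner is Varga.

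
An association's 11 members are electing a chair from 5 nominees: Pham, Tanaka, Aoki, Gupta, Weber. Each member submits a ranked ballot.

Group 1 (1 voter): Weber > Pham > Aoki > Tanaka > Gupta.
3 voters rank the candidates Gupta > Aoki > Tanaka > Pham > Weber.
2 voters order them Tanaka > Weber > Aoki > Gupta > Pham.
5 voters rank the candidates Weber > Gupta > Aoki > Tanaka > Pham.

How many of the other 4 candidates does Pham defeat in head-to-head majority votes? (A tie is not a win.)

0

Pham against each rival (11 voters):
Pham vs Tanaka: 1 for Pham, 10 for Tanaka — Tanaka by 10–1.
Pham vs Aoki: Pham preferred on 1 ballot; Aoki wins 10–1.
Pham vs Gupta: Gupta wins 10–1.
Pham vs Weber: Pham is ranked higher on 3 ballots, Weber on 8. Weber wins 8–3.
Pham beats no one; loses to Tanaka, Aoki, Gupta, Weber — 0 pairwise wins.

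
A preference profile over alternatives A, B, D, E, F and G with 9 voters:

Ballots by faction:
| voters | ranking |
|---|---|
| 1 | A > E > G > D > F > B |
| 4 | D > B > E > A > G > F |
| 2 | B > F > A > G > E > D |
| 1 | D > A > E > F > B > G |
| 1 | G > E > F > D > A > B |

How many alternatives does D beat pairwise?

D against each rival (9 voters):
D vs A: D wins 6–3.
D vs B: D, 7–2.
D vs E: D wins 5–4.
D vs F: 6 to 3, D.
D vs G: D wins 5–4.
D beats A, B, E, F, G — 5 pairwise wins.

5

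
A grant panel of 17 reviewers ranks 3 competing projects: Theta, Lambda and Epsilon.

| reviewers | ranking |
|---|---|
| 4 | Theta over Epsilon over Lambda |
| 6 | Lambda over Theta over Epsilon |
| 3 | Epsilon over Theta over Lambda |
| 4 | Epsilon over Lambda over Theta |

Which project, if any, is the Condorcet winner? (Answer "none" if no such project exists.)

Pairwise majorities:
Theta vs Lambda: Theta preferred on 4+3 = 7 ballots; Lambda wins 10–7.
Theta vs Epsilon: 10 to 7, Theta.
Lambda vs Epsilon: Lambda preferred on 6 ballots; Epsilon wins 11–6.
Each project drops at least one matchup (Theta loses to Lambda; Lambda loses to Epsilon; Epsilon loses to Theta); the cycle Theta beats Epsilon beats Lambda beats Theta rules out a Condorcet winner.

none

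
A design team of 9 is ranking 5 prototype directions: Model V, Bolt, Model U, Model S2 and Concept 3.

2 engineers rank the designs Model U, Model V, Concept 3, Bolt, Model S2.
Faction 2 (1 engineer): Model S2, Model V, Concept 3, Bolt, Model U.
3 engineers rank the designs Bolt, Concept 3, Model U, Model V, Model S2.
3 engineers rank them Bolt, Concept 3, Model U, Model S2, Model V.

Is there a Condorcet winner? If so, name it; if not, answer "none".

Bolt

Check each pair by majority over 9 ballots:
Model V vs Bolt: Model V is ranked higher on 2+1 = 3 ballots, Bolt on 6. Bolt wins 6–3.
Model V vs Model U: Model V preferred on 1 ballot; Model U wins 8–1.
Model V vs Model S2: 5 to 4, Model V.
Model V vs Concept 3: Concept 3, 6–3.
Bolt vs Model U: Bolt wins 7–2.
Bolt–Model S2: Bolt 8–1.
Bolt vs Concept 3: Bolt preferred on 3+3 = 6 ballots; Bolt wins 6–3.
Model U–Model S2: Model U 8–1.
Model U vs Concept 3: Concept 3 wins 7–2.
Model S2–Concept 3: Concept 3 8–1.
Bolt beats each of Model V, Model U, Model S2, Concept 3 — Bolt is the Condorcet winner.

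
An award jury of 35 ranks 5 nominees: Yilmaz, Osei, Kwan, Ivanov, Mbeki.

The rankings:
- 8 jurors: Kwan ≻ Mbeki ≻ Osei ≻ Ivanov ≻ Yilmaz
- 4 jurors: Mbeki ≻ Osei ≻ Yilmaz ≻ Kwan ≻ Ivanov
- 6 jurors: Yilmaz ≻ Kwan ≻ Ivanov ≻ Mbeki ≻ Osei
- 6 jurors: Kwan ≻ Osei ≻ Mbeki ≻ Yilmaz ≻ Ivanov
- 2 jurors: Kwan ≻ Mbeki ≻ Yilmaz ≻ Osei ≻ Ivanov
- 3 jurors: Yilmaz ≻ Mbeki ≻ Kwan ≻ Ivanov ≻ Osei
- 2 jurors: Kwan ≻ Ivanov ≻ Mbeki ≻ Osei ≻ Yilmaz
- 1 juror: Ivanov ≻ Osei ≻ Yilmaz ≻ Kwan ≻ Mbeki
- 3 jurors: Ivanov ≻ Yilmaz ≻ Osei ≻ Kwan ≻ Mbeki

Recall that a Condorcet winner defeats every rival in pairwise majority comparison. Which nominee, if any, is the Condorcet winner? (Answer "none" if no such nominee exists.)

Kwan

Check each pair by majority over 35 ballots:
Yilmaz vs Osei: Osei wins 21–14.
Yilmaz vs Kwan: Kwan wins 18–17.
Yilmaz vs Ivanov: Yilmaz wins 21–14.
Yilmaz vs Mbeki: Mbeki, 22–13.
Osei–Kwan: Kwan 27–8.
Osei–Ivanov: Osei 20–15.
Osei–Mbeki: Mbeki 25–10.
Kwan–Ivanov: Kwan 31–4.
Kwan vs Mbeki: Kwan wins 28–7.
Ivanov vs Mbeki: Mbeki, 23–12.
Kwan defeats every rival head-to-head and is the Condorcet winner.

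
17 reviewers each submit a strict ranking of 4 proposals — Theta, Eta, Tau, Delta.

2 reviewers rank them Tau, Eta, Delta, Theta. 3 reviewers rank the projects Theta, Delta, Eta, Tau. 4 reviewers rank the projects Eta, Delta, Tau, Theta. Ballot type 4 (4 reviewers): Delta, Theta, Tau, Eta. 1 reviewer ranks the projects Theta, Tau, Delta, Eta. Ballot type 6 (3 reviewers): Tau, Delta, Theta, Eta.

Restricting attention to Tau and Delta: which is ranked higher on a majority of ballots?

Ballots ranking Tau above Delta: 2 + 1 + 3 = 6.
Ballots ranking Delta above Tau: 17 − 6 = 11.
Delta wins the head-to-head 11–6.

Delta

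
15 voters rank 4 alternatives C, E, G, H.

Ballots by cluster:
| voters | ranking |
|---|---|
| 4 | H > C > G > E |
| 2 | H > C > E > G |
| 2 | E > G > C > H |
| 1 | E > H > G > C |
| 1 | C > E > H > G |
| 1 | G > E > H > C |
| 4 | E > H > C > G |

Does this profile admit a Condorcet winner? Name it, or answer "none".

E

Head-to-head results (15 voters):
C vs E: 7 to 8, E.
C vs G: C preferred on 4+2+1+4 = 11 ballots; C wins 11–4.
C vs H: H wins 12–3.
E vs G: 10 to 5, E.
E vs H: E preferred on 2+1+1+1+4 = 9 ballots; E wins 9–6.
G vs H: H, 12–3.
E defeats every rival head-to-head and is the Condorcet winner.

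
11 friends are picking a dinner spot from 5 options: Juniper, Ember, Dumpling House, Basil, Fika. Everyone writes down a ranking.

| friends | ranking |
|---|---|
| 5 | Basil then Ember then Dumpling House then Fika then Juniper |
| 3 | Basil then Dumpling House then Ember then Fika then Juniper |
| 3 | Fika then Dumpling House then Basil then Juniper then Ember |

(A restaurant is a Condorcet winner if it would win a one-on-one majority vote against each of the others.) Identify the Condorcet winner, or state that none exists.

Head-to-head results (11 friends):
Juniper vs Ember: Juniper is ranked higher on 3 ballots, Ember on 8. Ember wins 8–3.
Juniper vs Dumpling House: 0 to 11, Dumpling House.
Juniper vs Basil: Juniper preferred on 0 ballots; Basil wins 11–0.
Juniper vs Fika: Juniper is ranked higher on 0 ballots, Fika on 11. Fika wins 11–0.
Ember vs Dumpling House: Ember is ranked higher on 5 ballots, Dumpling House on 6. Dumpling House wins 6–5.
Ember vs Basil: 0 to 11, Basil.
Ember vs Fika: Ember is ranked higher on 5+3 = 8 ballots, Fika on 3. Ember wins 8–3.
Dumpling House vs Basil: Dumpling House is ranked higher on 3 ballots, Basil on 8. Basil wins 8–3.
Dumpling House vs Fika: Dumpling House is ranked higher on 5+3 = 8 ballots, Fika on 3. Dumpling House wins 8–3.
Basil vs Fika: Basil preferred on 5+3 = 8 ballots; Basil wins 8–3.
Only Basil has no losses; Basil is the Condorcet winner.

Basil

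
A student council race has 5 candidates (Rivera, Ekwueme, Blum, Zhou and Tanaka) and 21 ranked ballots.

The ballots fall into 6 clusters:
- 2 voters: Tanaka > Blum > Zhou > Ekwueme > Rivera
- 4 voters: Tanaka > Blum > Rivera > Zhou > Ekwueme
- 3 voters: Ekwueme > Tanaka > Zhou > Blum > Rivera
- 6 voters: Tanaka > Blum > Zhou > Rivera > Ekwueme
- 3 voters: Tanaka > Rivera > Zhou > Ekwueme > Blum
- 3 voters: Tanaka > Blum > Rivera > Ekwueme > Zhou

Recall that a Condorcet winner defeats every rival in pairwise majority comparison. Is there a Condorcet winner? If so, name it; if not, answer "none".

Pairwise majorities:
Rivera vs Ekwueme: Rivera wins 16–5.
Rivera vs Blum: Blum, 18–3.
Rivera–Zhou: Zhou 11–10.
Rivera vs Tanaka: Tanaka wins 21–0.
Ekwueme vs Blum: Blum, 15–6.
Ekwueme vs Zhou: Zhou, 15–6.
Ekwueme vs Tanaka: Tanaka wins 18–3.
Blum vs Zhou: Blum, 15–6.
Blum vs Tanaka: Tanaka, 21–0.
Zhou vs Tanaka: Tanaka, 21–0.
Tanaka wins every pairwise contest, so Tanaka is the Condorcet winner.

Tanaka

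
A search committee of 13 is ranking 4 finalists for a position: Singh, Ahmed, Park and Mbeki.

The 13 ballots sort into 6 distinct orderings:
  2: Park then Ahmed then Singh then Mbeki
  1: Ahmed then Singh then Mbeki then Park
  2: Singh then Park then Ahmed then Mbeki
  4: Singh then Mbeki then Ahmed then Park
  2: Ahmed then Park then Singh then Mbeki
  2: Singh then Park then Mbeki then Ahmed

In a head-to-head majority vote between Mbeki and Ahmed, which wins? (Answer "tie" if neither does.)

Ballots ranking Mbeki above Ahmed: 4 + 2 = 6.
Ballots ranking Ahmed above Mbeki: 13 − 6 = 7.
Ahmed wins the head-to-head 7–6.

Ahmed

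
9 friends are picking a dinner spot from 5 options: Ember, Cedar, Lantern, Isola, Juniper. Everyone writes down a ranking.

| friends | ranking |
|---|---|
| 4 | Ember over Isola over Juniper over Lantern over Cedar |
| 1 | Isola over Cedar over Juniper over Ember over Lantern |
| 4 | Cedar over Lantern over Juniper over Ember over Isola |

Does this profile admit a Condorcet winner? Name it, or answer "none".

none

Pairwise majorities:
Ember vs Cedar: Cedar wins 5–4.
Ember vs Lantern: Ember is ranked higher on 4+1 = 5 ballots, Lantern on 4. Ember wins 5–4.
Ember vs Isola: Ember, 8–1.
Ember vs Juniper: 4 to 5, Juniper.
Cedar vs Lantern: Cedar preferred on 1+4 = 5 ballots; Cedar wins 5–4.
Cedar vs Isola: Isola, 5–4.
Cedar vs Juniper: Cedar wins 5–4.
Lantern vs Isola: Isola, 5–4.
Lantern vs Juniper: Juniper, 5–4.
Isola vs Juniper: Isola preferred on 4+1 = 5 ballots; Isola wins 5–4.
No restaurant is unbeaten: Ember loses to Cedar; Cedar loses to Isola; Lantern loses to Ember; Isola loses to Ember; Juniper loses to Cedar. In particular Ember beats Isola beats Cedar beats Ember is a majority cycle — no Condorcet winner exists.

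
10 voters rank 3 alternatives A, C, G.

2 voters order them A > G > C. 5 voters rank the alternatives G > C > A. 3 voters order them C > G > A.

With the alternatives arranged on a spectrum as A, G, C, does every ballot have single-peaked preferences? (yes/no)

Axis positions: A=1, G=2, C=3.
Type 1 (peak A at position 1): ranking walks positions 1-2-3, expanding outward from the peak — single-peaked.
Type 2 (peak G at position 2): ranking walks positions 2-3-1, expanding outward from the peak — single-peaked.
Type 3 (peak C at position 3): ranking walks positions 3-2-1, expanding outward from the peak — single-peaked.
Every ranking is single-peaked on this axis.

yes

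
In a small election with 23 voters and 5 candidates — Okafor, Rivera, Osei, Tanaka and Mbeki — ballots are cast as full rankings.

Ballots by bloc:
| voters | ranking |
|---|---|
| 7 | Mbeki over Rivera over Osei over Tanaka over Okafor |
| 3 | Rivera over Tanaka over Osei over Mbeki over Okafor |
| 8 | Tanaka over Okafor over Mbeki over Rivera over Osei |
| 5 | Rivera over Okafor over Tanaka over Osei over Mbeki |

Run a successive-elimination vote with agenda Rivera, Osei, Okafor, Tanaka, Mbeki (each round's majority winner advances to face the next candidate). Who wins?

Mbeki

Round 1: Rivera vs Osei — 23–0, Rivera advances.
Round 2: Rivera vs Okafor — 15–8, Rivera advances.
Round 3: Rivera vs Tanaka — 15–8, Rivera advances.
Round 4: Rivera vs Mbeki — 8–15, Mbeki advances.
Mbeki survives the agenda.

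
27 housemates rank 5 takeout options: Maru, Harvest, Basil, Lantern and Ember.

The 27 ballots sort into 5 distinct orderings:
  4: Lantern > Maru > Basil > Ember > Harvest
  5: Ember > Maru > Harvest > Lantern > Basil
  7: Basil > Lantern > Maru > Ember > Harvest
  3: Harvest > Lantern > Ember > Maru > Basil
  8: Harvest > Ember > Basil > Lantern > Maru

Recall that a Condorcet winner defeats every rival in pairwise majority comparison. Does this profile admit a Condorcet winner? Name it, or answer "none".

Head-to-head results (27 friends):
Maru vs Harvest: 16 to 11, Maru.
Maru vs Basil: Maru preferred on 4+5+3 = 12 ballots; Basil wins 15–12.
Maru vs Lantern: 5 for Maru, 22 for Lantern — Lantern by 22–5.
Maru vs Ember: 4+7 = 11 for Maru, 16 for Ember — Ember by 16–11.
Harvest vs Basil: Harvest preferred on 5+3+8 = 16 ballots; Harvest wins 16–11.
Harvest vs Lantern: Harvest is ranked higher on 5+3+8 = 16 ballots, Lantern on 11. Harvest wins 16–11.
Harvest vs Ember: Harvest preferred on 3+8 = 11 ballots; Ember wins 16–11.
Basil vs Lantern: 15 to 12, Basil.
Basil vs Ember: 11 to 16, Ember.
Lantern vs Ember: 14 to 13, Lantern.
Every restaurant loses at least once (Maru loses to Basil; Harvest loses to Maru; Basil loses to Harvest; Lantern loses to Harvest; Ember loses to Lantern). The majority relation contains the cycle Maru → Harvest → Basil → Maru, so there is no Condorcet winner.

none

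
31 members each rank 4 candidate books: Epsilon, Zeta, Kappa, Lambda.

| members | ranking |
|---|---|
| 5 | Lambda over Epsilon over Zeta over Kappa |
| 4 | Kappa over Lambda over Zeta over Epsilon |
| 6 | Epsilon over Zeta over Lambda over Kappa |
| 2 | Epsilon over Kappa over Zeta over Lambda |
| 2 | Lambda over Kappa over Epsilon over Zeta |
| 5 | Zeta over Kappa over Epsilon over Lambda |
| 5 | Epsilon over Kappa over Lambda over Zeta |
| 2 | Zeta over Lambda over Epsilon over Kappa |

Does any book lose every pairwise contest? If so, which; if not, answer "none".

Pairwise majorities:
Epsilon vs Zeta: Epsilon wins 20–11.
Epsilon vs Kappa: Epsilon wins 20–11.
Epsilon vs Lambda: 6+2+5+5 = 18 for Epsilon, 13 for Lambda — Epsilon by 18–13.
Zeta vs Kappa: Zeta, 18–13.
Zeta vs Lambda: Zeta is ranked higher on 6+2+5+2 = 15 ballots, Lambda on 16. Lambda wins 16–15.
Kappa vs Lambda: Kappa is ranked higher on 4+2+5+5 = 16 ballots, Lambda on 15. Kappa wins 16–15.
Every book wins at least one matchup (Epsilon beats Zeta; Zeta beats Kappa; Kappa beats Lambda; Lambda beats Zeta), so there is no Condorcet loser.

none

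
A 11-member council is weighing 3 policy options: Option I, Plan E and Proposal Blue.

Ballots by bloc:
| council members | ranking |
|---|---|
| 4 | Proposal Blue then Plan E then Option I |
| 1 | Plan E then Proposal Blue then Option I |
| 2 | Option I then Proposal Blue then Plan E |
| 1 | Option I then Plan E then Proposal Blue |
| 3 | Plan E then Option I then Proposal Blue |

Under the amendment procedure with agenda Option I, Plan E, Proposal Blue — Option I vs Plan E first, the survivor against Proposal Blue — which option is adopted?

Proposal Blue

Round 1: Option I vs Plan E — 3–8, Plan E advances.
Round 2: Plan E vs Proposal Blue — 5–6, Proposal Blue advances.
The agenda winner is Proposal Blue.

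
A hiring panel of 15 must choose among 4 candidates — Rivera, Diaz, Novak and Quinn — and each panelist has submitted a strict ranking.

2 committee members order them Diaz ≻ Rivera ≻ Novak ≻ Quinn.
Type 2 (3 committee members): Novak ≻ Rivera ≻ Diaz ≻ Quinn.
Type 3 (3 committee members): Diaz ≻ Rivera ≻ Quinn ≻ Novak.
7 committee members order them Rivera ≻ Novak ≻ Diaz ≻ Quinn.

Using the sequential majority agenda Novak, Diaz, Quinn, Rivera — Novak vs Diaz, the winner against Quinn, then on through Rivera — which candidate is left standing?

Round 1: Novak vs Diaz — 10–5, Novak advances.
Round 2: Novak vs Quinn — 12–3, Novak advances.
Round 3: Novak vs Rivera — 3–12, Rivera advances.
Rivera survives the agenda.

Rivera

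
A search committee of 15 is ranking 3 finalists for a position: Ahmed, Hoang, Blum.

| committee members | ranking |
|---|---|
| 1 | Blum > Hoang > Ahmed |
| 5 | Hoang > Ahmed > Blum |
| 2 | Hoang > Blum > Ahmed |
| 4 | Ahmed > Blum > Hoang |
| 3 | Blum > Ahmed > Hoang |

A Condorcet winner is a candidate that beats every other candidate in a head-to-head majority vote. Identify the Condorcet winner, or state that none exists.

none

Pairwise majorities:
Ahmed vs Hoang: Ahmed is ranked higher on 4+3 = 7 ballots, Hoang on 8. Hoang wins 8–7.
Ahmed vs Blum: Ahmed is ranked higher on 5+4 = 9 ballots, Blum on 6. Ahmed wins 9–6.
Hoang vs Blum: 7 to 8, Blum.
No candidate is unbeaten: Ahmed loses to Hoang; Hoang loses to Blum; Blum loses to Ahmed. In particular Ahmed → Blum → Hoang → Ahmed is a majority cycle — no Condorcet winner exists.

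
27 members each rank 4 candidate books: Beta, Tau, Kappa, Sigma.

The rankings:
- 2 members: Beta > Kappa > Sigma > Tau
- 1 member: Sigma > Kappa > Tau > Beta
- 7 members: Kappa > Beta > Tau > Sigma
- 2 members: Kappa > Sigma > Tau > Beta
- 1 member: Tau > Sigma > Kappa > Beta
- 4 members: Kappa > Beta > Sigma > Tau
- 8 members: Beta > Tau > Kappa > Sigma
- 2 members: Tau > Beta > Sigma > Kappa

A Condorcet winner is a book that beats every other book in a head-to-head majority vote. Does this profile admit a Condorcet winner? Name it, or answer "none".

Kappa

Check each pair by majority over 27 ballots:
Beta vs Tau: Beta preferred on 2+7+4+8 = 21 ballots; Beta wins 21–6.
Beta vs Kappa: Kappa, 15–12.
Beta vs Sigma: Beta wins 23–4.
Tau vs Kappa: 1+8+2 = 11 for Tau, 16 for Kappa — Kappa by 16–11.
Tau vs Sigma: Tau, 18–9.
Kappa–Sigma: Kappa 23–4.
Only Kappa has no losses; Kappa is the Condorcet winner.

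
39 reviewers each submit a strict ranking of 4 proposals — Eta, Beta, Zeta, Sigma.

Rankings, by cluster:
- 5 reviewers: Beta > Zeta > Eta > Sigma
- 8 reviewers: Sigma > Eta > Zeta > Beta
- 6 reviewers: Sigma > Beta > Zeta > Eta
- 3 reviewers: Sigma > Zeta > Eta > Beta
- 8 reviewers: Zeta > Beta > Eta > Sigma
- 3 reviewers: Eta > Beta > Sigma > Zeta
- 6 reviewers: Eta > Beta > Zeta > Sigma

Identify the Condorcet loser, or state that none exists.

none

Head-to-head results (39 reviewers):
Eta vs Beta: Eta is ranked higher on 8+3+3+6 = 20 ballots, Beta on 19. Eta wins 20–19.
Eta vs Zeta: Zeta wins 22–17.
Eta vs Sigma: Eta preferred on 5+8+3+6 = 22 ballots; Eta wins 22–17.
Beta vs Zeta: Beta, 20–19.
Beta vs Sigma: Beta, 22–17.
Zeta–Sigma: Sigma 20–19.
Every project wins at least one matchup (Eta beats Beta; Beta beats Zeta; Zeta beats Eta; Sigma beats Zeta), so there is no Condorcet loser.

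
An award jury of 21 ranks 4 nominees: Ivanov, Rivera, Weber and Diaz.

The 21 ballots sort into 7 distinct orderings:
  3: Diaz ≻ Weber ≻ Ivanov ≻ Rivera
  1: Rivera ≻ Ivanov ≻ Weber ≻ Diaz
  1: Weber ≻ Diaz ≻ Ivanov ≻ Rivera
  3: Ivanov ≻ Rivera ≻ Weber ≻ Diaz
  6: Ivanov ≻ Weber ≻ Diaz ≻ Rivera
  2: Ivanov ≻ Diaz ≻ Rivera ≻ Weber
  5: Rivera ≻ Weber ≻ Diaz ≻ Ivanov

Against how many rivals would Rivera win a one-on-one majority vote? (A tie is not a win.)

Rivera against each rival (21 jurors):
Rivera vs Ivanov: 1+5 = 6 for Rivera, 15 for Ivanov — Ivanov by 15–6.
Rivera vs Weber: 1+3+2+5 = 11 for Rivera, 10 for Weber — Rivera by 11–10.
Rivera vs Diaz: Rivera is ranked higher on 1+3+5 = 9 ballots, Diaz on 12. Diaz wins 12–9.
Rivera beats Weber; loses to Ivanov, Diaz — 1 pairwise win.

1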